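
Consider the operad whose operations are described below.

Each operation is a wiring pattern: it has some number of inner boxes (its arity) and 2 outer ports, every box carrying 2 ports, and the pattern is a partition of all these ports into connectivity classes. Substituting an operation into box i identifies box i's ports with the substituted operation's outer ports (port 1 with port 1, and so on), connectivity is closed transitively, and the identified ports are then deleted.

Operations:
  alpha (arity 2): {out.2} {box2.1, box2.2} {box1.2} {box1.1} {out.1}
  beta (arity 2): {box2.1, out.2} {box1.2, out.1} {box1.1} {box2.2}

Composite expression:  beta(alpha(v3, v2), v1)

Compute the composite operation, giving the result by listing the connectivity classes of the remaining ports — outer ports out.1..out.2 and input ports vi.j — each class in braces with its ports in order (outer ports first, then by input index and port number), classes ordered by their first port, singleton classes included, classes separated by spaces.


Treat the ports identified at beta as solder joints: merge, then drop.
composing alpha on (v3, v2), with out.j its own outer ports: {out.1} {out.2} {v2.1, v2.2} {v3.1} {v3.2}
composing beta on (v3, v2, v1), with out.j its own outer ports: {out.1} {out.2, v1.1} {v1.2} {v2.1, v2.2} {v3.1} {v3.2}

{out.1} {out.2, v1.1} {v1.2} {v2.1, v2.2} {v3.1} {v3.2}


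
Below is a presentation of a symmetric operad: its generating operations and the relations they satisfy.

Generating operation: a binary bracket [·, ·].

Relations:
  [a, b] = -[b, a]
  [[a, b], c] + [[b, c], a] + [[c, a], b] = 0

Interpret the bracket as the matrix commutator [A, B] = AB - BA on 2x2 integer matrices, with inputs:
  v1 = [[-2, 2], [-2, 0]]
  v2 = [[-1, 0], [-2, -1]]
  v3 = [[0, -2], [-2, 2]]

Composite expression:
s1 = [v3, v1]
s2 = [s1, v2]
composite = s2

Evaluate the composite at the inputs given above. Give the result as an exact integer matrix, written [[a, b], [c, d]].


[v3, v1] = [[8, -8], [0, -8]]
[[v3, v1], v2] = [[16, 0], [32, -16]]

[[16, 0], [32, -16]]


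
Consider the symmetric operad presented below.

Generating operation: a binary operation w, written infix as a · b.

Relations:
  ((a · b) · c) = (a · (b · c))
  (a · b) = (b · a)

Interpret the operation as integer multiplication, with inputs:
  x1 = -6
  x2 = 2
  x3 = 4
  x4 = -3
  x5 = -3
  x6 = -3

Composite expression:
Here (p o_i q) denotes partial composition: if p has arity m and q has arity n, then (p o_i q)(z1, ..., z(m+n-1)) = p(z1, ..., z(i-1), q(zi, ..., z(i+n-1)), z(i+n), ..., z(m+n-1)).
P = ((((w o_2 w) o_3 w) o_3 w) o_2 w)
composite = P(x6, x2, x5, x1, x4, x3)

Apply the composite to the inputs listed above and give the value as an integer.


(x2 · x5) = -6
(x1 · x4) = 18
((x1 · x4) · x3) = 72
((x2 · x5) · ((x1 · x4) · x3)) = -432
(x6 · ((x2 · x5) · ((x1 · x4) · x3))) = 1296

1296


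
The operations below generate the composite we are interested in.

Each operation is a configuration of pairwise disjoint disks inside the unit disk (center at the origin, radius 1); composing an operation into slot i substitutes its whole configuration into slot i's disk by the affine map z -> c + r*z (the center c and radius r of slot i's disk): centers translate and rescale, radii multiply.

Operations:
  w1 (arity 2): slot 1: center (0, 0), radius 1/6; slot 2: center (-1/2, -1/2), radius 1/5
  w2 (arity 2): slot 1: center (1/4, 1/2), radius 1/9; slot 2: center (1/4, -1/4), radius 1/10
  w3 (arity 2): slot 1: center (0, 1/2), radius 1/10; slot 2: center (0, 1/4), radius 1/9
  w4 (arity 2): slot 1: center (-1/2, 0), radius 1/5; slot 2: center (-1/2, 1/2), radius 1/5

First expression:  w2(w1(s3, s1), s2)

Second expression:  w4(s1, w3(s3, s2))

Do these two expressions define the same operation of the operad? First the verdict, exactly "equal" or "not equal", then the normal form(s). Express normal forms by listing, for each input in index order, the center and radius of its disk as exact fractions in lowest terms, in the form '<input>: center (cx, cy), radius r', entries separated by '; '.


not equal: they reduce to s1: center (7/36, 4/9), radius 1/45; s2: center (1/4, -1/4), radius 1/10; s3: center (1/4, 1/2), radius 1/54 and s1: center (-1/2, 0), radius 1/5; s2: center (-1/2, 11/20), radius 1/45; s3: center (-1/2, 3/5), radius 1/50

The first expression, normalized: s1: center (7/36, 4/9), radius 1/45; s2: center (1/4, -1/4), radius 1/10; s3: center (1/4, 1/2), radius 1/54
The second expression, normalized: s1: center (-1/2, 0), radius 1/5; s2: center (-1/2, 11/20), radius 1/45; s3: center (-1/2, 3/5), radius 1/50
Distinct normal forms: not equal.


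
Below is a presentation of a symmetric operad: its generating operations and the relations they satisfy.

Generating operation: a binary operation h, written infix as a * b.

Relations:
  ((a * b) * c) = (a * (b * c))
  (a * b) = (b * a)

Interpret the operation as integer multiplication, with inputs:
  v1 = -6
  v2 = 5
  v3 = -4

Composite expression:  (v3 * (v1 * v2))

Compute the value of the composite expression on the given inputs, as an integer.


120

(v1 * v2) = -30
(v3 * (v1 * v2)) = 120


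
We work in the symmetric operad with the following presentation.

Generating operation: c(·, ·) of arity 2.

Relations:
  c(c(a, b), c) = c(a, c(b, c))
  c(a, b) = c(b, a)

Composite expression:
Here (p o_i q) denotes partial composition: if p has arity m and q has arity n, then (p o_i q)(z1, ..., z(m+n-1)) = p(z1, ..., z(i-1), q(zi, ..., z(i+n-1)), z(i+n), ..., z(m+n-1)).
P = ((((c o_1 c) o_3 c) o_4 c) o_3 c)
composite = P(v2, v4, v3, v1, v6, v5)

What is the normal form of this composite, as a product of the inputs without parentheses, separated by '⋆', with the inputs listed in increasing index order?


v1 ⋆ v2 ⋆ v3 ⋆ v4 ⋆ v5 ⋆ v6


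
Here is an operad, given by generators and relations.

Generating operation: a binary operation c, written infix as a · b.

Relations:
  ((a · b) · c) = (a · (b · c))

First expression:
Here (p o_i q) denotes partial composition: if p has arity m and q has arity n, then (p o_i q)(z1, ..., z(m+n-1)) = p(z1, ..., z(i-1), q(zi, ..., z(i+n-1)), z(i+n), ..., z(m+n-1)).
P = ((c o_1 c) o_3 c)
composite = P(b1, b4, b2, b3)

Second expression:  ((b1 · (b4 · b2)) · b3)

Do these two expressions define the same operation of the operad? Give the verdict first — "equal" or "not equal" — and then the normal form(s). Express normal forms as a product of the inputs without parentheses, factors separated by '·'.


equal: each reduces to b1 · b4 · b2 · b3


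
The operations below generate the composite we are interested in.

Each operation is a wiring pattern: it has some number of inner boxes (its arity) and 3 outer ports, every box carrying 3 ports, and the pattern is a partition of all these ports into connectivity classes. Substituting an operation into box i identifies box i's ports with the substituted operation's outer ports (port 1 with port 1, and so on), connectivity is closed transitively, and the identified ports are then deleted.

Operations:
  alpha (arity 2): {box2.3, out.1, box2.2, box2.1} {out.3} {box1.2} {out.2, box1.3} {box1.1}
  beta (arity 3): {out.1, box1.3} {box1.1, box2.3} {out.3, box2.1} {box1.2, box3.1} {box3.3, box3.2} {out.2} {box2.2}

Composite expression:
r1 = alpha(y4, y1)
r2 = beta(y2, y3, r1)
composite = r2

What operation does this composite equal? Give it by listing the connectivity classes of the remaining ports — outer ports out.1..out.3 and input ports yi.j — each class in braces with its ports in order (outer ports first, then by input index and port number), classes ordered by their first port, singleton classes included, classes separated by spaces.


{out.1, y2.3} {out.2} {out.3, y3.1} {y1.1, y1.2, y1.3, y2.2} {y2.1, y3.3} {y3.2} {y4.1} {y4.2} {y4.3}


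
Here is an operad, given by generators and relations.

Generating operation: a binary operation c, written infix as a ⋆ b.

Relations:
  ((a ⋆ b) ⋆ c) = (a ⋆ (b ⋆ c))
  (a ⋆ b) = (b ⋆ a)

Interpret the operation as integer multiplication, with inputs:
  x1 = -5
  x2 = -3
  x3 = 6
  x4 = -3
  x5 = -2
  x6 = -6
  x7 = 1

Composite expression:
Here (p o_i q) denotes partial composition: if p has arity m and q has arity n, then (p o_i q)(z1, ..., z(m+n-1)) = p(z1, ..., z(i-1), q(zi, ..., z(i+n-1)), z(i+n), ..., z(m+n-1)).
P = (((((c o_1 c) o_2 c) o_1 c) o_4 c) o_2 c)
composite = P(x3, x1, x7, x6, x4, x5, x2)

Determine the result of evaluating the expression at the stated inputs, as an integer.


-3240


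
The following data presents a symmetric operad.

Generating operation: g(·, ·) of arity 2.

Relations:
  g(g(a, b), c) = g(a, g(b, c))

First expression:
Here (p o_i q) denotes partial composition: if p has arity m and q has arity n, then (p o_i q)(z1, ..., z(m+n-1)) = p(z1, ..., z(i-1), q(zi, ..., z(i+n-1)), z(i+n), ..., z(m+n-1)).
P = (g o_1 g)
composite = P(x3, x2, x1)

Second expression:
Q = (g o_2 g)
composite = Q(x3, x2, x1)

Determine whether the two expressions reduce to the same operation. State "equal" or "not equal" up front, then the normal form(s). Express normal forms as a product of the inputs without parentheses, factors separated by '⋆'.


equal: each reduces to x3 ⋆ x2 ⋆ x1

Normal form of the first expression: x3 ⋆ x2 ⋆ x1
Normal form of the second expression: x3 ⋆ x2 ⋆ x1
One common form — equal.


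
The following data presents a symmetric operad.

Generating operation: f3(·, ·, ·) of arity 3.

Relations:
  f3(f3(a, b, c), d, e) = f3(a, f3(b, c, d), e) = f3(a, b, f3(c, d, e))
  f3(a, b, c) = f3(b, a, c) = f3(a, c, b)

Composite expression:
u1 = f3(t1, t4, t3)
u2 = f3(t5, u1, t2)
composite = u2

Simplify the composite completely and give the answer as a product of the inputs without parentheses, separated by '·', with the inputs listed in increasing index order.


Any arrangement under f3 is one operation, so sort the t-inputs.
f3(t1, t4, t3) reduces to t1 · t4 · t3
f3(t5, f3(t1, t4, t3), t2) reduces to t5 · t1 · t4 · t3 · t2
sorting the factors by input index: t1 · t2 · t3 · t4 · t5

t1 · t2 · t3 · t4 · t5


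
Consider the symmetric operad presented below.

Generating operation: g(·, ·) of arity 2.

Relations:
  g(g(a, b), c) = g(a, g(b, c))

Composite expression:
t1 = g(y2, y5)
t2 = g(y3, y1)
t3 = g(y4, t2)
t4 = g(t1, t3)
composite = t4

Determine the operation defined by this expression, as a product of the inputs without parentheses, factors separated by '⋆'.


y2 ⋆ y5 ⋆ y4 ⋆ y3 ⋆ y1

All parenthesizations of g agree; list the y-inputs left to right.
g(y2, y5) collapses to y2 ⋆ y5
g(y3, y1) collapses to y3 ⋆ y1
g(y4, g(y3, y1)) collapses to y4 ⋆ y3 ⋆ y1
g(g(y2, y5), g(y4, g(y3, y1))) collapses to y2 ⋆ y5 ⋆ y4 ⋆ y3 ⋆ y1


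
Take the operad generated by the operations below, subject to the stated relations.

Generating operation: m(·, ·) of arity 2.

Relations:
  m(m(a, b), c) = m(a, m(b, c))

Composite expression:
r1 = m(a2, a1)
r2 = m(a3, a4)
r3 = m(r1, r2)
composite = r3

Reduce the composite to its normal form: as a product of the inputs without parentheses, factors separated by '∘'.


a2 ∘ a1 ∘ a3 ∘ a4

Associativity of m dissolves the nesting; only the a-input order survives.
m(a2, a1) flattens to a2 ∘ a1
m(a3, a4) flattens to a3 ∘ a4
m(m(a2, a1), m(a3, a4)) flattens to a2 ∘ a1 ∘ a3 ∘ a4


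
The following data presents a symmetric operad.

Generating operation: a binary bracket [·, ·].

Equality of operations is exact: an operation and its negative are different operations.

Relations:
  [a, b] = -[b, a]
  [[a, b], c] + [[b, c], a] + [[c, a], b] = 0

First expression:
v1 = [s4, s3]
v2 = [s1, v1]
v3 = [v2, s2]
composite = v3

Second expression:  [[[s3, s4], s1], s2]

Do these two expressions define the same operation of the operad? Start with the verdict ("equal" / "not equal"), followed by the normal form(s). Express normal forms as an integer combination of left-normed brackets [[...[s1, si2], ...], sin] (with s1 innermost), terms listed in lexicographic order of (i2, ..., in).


In normal form, the first expression is -[[[s1, s3], s4], s2] + [[[s1, s4], s3], s2]
In normal form, the second expression is -[[[s1, s3], s4], s2] + [[[s1, s4], s3], s2]
One common form — equal.

equal; the common form is -[[[s1, s3], s4], s2] + [[[s1, s4], s3], s2]


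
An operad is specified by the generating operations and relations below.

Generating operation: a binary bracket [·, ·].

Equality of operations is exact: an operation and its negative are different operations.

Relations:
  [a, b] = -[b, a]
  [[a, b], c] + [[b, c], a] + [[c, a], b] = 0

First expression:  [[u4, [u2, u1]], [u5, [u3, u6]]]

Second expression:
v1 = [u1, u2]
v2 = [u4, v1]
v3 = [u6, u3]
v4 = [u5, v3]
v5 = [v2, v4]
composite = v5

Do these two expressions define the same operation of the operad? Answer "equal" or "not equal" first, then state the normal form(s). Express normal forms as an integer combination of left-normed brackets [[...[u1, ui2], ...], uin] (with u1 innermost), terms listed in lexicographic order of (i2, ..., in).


equal; both compose to -[[[[[u1, u2], u4], u3], u6], u5] + [[[[[u1, u2], u4], u5], u3], u6] - [[[[[u1, u2], u4], u5], u6], u3] + [[[[[u1, u2], u4], u6], u3], u5]


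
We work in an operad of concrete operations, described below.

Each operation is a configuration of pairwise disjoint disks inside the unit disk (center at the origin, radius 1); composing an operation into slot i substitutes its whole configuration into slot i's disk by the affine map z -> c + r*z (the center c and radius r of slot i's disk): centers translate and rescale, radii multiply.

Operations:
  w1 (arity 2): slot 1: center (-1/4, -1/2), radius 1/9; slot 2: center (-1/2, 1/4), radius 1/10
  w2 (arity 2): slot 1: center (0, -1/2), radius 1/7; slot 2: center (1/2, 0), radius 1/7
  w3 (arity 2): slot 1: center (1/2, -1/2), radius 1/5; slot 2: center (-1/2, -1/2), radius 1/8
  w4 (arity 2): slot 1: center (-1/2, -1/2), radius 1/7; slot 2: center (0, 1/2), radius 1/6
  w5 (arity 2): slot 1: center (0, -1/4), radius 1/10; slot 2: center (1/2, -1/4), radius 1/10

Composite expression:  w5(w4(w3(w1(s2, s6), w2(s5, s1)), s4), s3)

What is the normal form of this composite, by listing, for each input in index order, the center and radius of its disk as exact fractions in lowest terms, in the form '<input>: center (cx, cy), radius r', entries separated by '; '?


s1: center (-9/160, -43/140), radius 1/3920; s2: center (-61/1400, -54/175), radius 1/3150; s3: center (1/2, -1/4), radius 1/10; s4: center (0, -1/5), radius 1/60; s5: center (-2/35, -69/224), radius 1/3920; s6: center (-31/700, -429/1400), radius 1/3500

Each s-disk chains the slot maps above it in w5; radii multiply.
for s2, the 4-step affine chain lands on center (-61/1400, -54/175), radius 1/3150
for s6, the 4-step affine chain lands on center (-31/700, -429/1400), radius 1/3500
for s5, the 4-step affine chain lands on center (-2/35, -69/224), radius 1/3920
for s1, the 4-step affine chain lands on center (-9/160, -43/140), radius 1/3920
for s4, the 2-step affine chain lands on center (0, -1/5), radius 1/60
for s3, the 1-step affine chain lands on center (1/2, -1/4), radius 1/10


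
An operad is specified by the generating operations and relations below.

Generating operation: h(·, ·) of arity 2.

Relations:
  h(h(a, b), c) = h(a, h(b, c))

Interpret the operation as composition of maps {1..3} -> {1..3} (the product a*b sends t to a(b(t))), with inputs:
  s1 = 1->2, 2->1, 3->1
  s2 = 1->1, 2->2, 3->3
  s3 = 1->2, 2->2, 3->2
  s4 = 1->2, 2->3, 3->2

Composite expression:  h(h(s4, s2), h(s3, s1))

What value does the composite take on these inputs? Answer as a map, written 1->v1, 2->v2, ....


1->3, 2->3, 3->3


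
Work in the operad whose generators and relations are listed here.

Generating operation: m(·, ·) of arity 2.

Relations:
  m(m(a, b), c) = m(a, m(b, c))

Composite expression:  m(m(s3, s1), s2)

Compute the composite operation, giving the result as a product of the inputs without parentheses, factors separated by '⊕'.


s3 ⊕ s1 ⊕ s2

Under associativity of m, the answer is the s's in reading order.
m(s3, s1) unparenthesizes to s3 ⊕ s1
m(m(s3, s1), s2) unparenthesizes to s3 ⊕ s1 ⊕ s2


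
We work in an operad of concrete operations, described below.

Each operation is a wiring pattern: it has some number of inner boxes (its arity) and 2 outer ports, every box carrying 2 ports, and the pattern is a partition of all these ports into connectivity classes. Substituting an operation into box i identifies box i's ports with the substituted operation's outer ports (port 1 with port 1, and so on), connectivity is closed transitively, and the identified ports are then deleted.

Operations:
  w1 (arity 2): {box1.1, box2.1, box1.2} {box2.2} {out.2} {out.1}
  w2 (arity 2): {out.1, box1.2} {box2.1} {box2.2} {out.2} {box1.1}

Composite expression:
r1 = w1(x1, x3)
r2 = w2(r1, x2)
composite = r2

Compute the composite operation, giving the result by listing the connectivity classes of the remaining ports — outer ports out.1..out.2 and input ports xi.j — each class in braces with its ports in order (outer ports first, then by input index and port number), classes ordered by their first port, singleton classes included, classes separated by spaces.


{out.1} {out.2} {x1.1, x1.2, x3.1} {x2.1} {x2.2} {x3.2}

Substituting into w2 glues patterns; closure does the rest.
w1 over (x1, x3) gives {out.1} {out.2} {x1.1, x1.2, x3.1} {x3.2}, out.j being that stage's outer ports
w2 over (x1, x3, x2) gives {out.1} {out.2} {x1.1, x1.2, x3.1} {x2.1} {x2.2} {x3.2}, out.j being that stage's outer ports


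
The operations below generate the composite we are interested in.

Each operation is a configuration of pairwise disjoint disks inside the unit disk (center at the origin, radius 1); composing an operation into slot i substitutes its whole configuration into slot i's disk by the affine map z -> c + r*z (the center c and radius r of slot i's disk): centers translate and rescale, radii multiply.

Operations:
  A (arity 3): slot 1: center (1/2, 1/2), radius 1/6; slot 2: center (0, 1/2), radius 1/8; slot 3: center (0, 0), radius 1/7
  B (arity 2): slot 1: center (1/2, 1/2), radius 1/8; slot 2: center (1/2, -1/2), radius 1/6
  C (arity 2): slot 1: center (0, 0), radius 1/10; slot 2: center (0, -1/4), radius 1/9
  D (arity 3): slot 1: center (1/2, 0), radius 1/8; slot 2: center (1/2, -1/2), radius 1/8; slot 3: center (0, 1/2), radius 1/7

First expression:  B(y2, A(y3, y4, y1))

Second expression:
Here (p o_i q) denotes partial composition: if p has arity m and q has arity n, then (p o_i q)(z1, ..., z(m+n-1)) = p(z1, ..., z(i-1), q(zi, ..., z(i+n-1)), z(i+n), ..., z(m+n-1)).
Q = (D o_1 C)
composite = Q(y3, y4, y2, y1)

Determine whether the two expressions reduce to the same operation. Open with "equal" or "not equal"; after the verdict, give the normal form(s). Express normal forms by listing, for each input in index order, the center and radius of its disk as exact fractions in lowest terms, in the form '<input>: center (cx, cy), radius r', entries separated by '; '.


not equal; the first gives y1: center (1/2, -1/2), radius 1/42; y2: center (1/2, 1/2), radius 1/8; y3: center (7/12, -5/12), radius 1/36; y4: center (1/2, -5/12), radius 1/48 and the second y1: center (0, 1/2), radius 1/7; y2: center (1/2, -1/2), radius 1/8; y3: center (1/2, 0), radius 1/80; y4: center (1/2, -1/32), radius 1/72

In normal form, the first expression is y1: center (1/2, -1/2), radius 1/42; y2: center (1/2, 1/2), radius 1/8; y3: center (7/12, -5/12), radius 1/36; y4: center (1/2, -5/12), radius 1/48
In normal form, the second expression is y1: center (0, 1/2), radius 1/7; y2: center (1/2, -1/2), radius 1/8; y3: center (1/2, 0), radius 1/80; y4: center (1/2, -1/32), radius 1/72
Different reductions; not equal.


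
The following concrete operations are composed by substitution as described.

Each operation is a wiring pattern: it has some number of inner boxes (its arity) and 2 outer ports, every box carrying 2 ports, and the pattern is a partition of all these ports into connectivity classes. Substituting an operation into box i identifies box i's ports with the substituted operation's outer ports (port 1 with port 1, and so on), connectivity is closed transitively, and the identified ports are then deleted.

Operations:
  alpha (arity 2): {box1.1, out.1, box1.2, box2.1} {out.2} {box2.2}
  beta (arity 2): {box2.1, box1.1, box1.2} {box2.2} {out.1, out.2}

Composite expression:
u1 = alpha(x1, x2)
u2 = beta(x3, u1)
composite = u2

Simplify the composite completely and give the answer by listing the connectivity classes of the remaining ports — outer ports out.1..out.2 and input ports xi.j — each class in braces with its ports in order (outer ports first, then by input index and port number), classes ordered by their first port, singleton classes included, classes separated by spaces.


{out.1, out.2} {x1.1, x1.2, x2.1, x3.1, x3.2} {x2.2}

Substituting into beta glues patterns; closure does the rest.
after alpha, the pattern on (x1, x2) reads {out.1, x1.1, x1.2, x2.1} {out.2} {x2.2} (out.j = its outer ports)
after beta, the pattern on (x3, x1, x2) reads {out.1, out.2} {x1.1, x1.2, x2.1, x3.1, x3.2} {x2.2} (out.j = its outer ports)


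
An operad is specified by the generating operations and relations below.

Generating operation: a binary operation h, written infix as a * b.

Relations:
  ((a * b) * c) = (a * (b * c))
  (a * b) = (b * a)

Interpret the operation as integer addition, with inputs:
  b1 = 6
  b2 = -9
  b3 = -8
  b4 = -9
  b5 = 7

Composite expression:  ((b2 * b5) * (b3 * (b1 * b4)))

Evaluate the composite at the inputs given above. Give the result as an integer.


-13

(b2 * b5) = -2
(b1 * b4) = -3
(b3 * (b1 * b4)) = -11
((b2 * b5) * (b3 * (b1 * b4))) = -13


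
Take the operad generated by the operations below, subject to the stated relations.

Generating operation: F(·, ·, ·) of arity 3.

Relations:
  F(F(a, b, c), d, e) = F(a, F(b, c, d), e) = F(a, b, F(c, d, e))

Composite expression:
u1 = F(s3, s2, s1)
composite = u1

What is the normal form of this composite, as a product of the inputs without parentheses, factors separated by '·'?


s3 · s2 · s1

All parenthesizations of F agree; list the s-inputs left to right.
F(s3, s2, s1) collapses to s3 · s2 · s1


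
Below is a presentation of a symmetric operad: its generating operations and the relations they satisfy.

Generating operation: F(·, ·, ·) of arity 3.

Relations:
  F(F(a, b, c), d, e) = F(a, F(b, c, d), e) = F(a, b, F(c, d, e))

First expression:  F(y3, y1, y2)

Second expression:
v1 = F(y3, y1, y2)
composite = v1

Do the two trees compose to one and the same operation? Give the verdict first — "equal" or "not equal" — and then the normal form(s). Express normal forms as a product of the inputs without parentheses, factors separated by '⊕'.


equal — both sides give y3 ⊕ y1 ⊕ y2

In normal form, the first expression is y3 ⊕ y1 ⊕ y2
In normal form, the second expression is y3 ⊕ y1 ⊕ y2
The forms coincide; equal.


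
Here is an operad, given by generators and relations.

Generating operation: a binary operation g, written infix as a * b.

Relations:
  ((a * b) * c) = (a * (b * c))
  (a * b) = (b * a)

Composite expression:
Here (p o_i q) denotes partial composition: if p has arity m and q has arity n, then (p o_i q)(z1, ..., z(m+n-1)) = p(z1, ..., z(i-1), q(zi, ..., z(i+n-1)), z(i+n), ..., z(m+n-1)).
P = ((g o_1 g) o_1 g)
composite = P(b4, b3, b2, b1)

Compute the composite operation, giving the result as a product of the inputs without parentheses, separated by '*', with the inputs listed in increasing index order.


b1 * b2 * b3 * b4

Any arrangement under g is one operation, so sort the b-inputs.
(b4 * b3) spells out as b4 * b3
((b4 * b3) * b2) spells out as b4 * b3 * b2
(((b4 * b3) * b2) * b1) spells out as b4 * b3 * b2 * b1
putting the inputs in ascending order: b1 * b2 * b3 * b4


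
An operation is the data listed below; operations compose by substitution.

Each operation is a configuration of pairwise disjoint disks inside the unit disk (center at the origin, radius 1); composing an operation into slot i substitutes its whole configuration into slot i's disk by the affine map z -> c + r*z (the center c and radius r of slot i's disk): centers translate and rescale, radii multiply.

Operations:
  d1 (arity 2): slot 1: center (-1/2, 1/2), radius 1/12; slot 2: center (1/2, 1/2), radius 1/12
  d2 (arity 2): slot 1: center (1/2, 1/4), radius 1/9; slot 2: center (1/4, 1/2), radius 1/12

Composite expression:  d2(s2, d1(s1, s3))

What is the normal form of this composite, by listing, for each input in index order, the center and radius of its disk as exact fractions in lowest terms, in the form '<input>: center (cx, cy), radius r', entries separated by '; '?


Only the slot chain above each s matters under d2; compose those maps.
for s2, the 1-step affine chain lands on center (1/2, 1/4), radius 1/9
for s1, the 2-step affine chain lands on center (5/24, 13/24), radius 1/144
for s3, the 2-step affine chain lands on center (7/24, 13/24), radius 1/144

s1: center (5/24, 13/24), radius 1/144; s2: center (1/2, 1/4), radius 1/9; s3: center (7/24, 13/24), radius 1/144


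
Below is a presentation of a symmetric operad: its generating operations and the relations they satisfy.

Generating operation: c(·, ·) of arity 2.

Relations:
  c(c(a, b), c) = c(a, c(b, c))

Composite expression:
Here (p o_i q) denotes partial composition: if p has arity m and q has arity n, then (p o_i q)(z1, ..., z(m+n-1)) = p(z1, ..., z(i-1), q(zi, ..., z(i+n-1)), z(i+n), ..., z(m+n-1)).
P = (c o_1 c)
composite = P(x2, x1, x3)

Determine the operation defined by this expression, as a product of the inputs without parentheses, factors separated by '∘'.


Every regrouping of c is equal, so read the x-inputs in written order.
c(x2, x1) reduces to x2 ∘ x1
c(c(x2, x1), x3) reduces to x2 ∘ x1 ∘ x3

x2 ∘ x1 ∘ x3


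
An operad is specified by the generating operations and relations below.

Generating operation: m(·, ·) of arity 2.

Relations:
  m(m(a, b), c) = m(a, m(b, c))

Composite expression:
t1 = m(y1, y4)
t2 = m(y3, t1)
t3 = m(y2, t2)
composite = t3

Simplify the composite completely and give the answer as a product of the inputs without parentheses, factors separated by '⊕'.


y2 ⊕ y3 ⊕ y1 ⊕ y4

Every regrouping of m is equal, so read the y-inputs in written order.
m(y1, y4) flattens to y1 ⊕ y4
m(y3, m(y1, y4)) flattens to y3 ⊕ y1 ⊕ y4
m(y2, m(y3, m(y1, y4))) flattens to y2 ⊕ y3 ⊕ y1 ⊕ y4


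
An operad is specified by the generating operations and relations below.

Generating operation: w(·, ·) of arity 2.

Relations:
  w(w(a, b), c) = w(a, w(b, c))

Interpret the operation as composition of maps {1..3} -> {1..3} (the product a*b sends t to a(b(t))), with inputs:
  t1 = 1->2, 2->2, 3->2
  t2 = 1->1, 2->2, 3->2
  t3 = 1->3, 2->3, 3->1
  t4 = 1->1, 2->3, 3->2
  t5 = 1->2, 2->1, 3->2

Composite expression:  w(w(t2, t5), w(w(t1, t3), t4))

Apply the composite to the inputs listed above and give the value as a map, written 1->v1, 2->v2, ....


1->1, 2->1, 3->1


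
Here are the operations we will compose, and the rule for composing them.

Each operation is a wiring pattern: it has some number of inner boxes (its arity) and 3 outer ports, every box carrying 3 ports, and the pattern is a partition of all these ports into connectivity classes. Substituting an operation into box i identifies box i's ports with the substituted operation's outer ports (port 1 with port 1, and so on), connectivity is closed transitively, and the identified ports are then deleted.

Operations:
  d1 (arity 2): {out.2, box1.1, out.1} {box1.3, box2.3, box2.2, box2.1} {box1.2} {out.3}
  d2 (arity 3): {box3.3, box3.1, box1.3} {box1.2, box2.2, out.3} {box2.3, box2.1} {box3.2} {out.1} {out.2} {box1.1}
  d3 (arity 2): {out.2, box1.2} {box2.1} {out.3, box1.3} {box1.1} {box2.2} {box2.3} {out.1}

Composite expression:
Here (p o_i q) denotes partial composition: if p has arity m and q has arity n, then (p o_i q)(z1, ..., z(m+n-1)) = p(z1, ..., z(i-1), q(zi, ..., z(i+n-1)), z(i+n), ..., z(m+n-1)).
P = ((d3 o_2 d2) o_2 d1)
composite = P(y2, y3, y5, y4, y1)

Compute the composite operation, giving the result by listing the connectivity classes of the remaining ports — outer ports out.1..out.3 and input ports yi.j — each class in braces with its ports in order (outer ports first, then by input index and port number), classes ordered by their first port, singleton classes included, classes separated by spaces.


Two ports join when wires chain via d3-identified ports.
composing d1 on (y3, y5), with out.j its own outer ports: {out.1, out.2, y3.1} {out.3} {y3.2} {y3.3, y5.1, y5.2, y5.3}
composing d2 on (y3, y5, y4, y1), with out.j its own outer ports: {out.1} {out.2} {out.3, y3.1, y4.2} {y1.1, y1.3} {y1.2} {y3.2} {y3.3, y5.1, y5.2, y5.3} {y4.1, y4.3}
composing d3 on (y2, y3, y5, y4, y1), with out.j its own outer ports: {out.1} {out.2, y2.2} {out.3, y2.3} {y1.1, y1.3} {y1.2} {y2.1} {y3.1, y4.2} {y3.2} {y3.3, y5.1, y5.2, y5.3} {y4.1, y4.3}

{out.1} {out.2, y2.2} {out.3, y2.3} {y1.1, y1.3} {y1.2} {y2.1} {y3.1, y4.2} {y3.2} {y3.3, y5.1, y5.2, y5.3} {y4.1, y4.3}


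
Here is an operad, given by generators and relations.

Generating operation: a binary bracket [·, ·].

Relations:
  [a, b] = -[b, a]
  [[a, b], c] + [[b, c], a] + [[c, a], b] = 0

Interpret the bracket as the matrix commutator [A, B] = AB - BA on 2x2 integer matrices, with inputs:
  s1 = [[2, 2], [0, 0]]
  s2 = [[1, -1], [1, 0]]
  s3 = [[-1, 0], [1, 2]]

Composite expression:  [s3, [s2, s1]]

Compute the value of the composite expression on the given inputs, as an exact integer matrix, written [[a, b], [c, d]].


[[-4, -12], [2, 4]]

[s2, s1] = [[-2, 4], [2, 2]]
[s3, [s2, s1]] = [[-4, -12], [2, 4]]


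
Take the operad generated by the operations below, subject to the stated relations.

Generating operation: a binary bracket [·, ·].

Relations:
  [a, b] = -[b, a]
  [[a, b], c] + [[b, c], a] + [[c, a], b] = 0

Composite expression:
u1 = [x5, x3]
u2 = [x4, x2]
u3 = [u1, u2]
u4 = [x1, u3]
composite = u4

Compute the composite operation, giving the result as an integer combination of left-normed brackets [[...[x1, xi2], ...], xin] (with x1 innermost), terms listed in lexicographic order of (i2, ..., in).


-[[[[x1, x2], x4], x3], x5] + [[[[x1, x2], x4], x5], x3] + [[[[x1, x3], x5], x2], x4] - [[[[x1, x3], x5], x4], x2] + [[[[x1, x4], x2], x3], x5] - [[[[x1, x4], x2], x5], x3] - [[[[x1, x5], x3], x2], x4] + [[[[x1, x5], x3], x4], x2]

In the tensor algebra, words opening x1 carry the x1-anchored form.
Composite bracket: [x1, [[x5, x3], [x4, x2]]]
Applying ab - ba throughout gives 16 signed words (2^4 = 16).
Only words starting with x1 matter:
  word x1x2x4x3x5 has sign -1, contributing -[[[[x1, x2], x4], x3], x5]
  word x1x2x4x5x3 has sign +1, contributing +[[[[x1, x2], x4], x5], x3]
  word x1x3x5x2x4 has sign +1, contributing +[[[[x1, x3], x5], x2], x4]
  word x1x3x5x4x2 has sign -1, contributing -[[[[x1, x3], x5], x4], x2]
  word x1x4x2x3x5 has sign +1, contributing +[[[[x1, x4], x2], x3], x5]
  word x1x4x2x5x3 has sign -1, contributing -[[[[x1, x4], x2], x5], x3]
  word x1x5x3x2x4 has sign -1, contributing -[[[[x1, x5], x3], x2], x4]
  word x1x5x3x4x2 has sign +1, contributing +[[[[x1, x5], x3], x4], x2]


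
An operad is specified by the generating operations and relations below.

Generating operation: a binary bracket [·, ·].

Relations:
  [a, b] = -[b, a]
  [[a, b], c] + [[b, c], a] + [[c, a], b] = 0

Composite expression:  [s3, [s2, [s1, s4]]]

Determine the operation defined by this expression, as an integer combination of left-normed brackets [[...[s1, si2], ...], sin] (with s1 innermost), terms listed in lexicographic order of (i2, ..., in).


[[[s1, s4], s2], s3]


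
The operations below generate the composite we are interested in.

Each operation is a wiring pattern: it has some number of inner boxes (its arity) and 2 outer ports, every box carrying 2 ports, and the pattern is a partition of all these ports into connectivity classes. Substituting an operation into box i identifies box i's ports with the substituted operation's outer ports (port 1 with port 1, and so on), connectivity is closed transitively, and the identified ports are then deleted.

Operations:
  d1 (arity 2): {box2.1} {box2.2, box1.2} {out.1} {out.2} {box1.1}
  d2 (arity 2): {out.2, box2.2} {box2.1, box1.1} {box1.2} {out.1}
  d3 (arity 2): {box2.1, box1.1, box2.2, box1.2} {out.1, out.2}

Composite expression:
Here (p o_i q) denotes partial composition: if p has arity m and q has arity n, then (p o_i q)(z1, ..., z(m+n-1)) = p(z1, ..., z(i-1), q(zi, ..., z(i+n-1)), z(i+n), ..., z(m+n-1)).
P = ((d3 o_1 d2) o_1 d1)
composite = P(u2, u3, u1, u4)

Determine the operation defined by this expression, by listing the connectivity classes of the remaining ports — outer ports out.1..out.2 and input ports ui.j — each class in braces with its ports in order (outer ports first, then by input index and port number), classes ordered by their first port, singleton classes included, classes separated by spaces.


{out.1, out.2} {u1.1} {u1.2, u4.1, u4.2} {u2.1} {u2.2, u3.2} {u3.1}


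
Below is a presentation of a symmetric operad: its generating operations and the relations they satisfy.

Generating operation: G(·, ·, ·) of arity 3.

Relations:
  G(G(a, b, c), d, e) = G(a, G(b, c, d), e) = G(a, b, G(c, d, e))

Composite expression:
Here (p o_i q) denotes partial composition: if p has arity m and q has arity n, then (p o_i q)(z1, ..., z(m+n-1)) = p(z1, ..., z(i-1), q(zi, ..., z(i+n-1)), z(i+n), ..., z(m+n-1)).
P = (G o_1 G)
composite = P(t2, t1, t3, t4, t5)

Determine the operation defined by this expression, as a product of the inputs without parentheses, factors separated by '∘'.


t2 ∘ t1 ∘ t3 ∘ t4 ∘ t5

All parenthesizations of G agree; list the t-inputs left to right.
G(t2, t1, t3) reduces to t2 ∘ t1 ∘ t3
G(G(t2, t1, t3), t4, t5) reduces to t2 ∘ t1 ∘ t3 ∘ t4 ∘ t5


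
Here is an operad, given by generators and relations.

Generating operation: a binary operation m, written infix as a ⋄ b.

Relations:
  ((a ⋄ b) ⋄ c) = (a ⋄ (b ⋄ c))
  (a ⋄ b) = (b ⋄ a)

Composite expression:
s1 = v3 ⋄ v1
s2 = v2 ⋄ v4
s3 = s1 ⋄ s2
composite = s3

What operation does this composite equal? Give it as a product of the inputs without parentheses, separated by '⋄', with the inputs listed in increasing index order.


v1 ⋄ v2 ⋄ v3 ⋄ v4

Any arrangement under m is one operation, so sort the v-inputs.
(v3 ⋄ v1) unparenthesizes to v3 ⋄ v1
(v2 ⋄ v4) unparenthesizes to v2 ⋄ v4
((v3 ⋄ v1) ⋄ (v2 ⋄ v4)) unparenthesizes to v3 ⋄ v1 ⋄ v2 ⋄ v4
the factors in increasing index order: v1 ⋄ v2 ⋄ v3 ⋄ v4


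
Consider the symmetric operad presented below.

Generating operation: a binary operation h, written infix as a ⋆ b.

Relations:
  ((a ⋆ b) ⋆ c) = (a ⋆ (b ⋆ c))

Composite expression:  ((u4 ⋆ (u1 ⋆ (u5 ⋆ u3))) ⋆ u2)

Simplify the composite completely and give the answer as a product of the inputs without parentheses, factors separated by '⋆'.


u4 ⋆ u1 ⋆ u5 ⋆ u3 ⋆ u2

All parenthesizations of h agree; list the u-inputs left to right.
(u5 ⋆ u3) reduces to u5 ⋆ u3
(u1 ⋆ (u5 ⋆ u3)) reduces to u1 ⋆ u5 ⋆ u3
(u4 ⋆ (u1 ⋆ (u5 ⋆ u3))) reduces to u4 ⋆ u1 ⋆ u5 ⋆ u3
((u4 ⋆ (u1 ⋆ (u5 ⋆ u3))) ⋆ u2) reduces to u4 ⋆ u1 ⋆ u5 ⋆ u3 ⋆ u2


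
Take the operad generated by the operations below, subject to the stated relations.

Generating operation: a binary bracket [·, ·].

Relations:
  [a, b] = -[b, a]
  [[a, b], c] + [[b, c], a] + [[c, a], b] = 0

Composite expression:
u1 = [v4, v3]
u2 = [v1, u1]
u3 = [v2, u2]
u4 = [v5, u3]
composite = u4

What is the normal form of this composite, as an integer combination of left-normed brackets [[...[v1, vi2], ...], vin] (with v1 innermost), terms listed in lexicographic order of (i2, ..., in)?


Skip Jacobi rewriting: expand, keep v1-initial words, read off terms.
Composite bracket: [v5, [v2, [v1, [v4, v3]]]]
Each bracket splits as ab - ba, giving 16 signed words (2^4 = 16).
The v1-initial words carry the normal form:
  from v1v3v4v2v5, sign -1: term -[[[[v1, v3], v4], v2], v5]
  from v1v4v3v2v5, sign +1: term +[[[[v1, v4], v3], v2], v5]

-[[[[v1, v3], v4], v2], v5] + [[[[v1, v4], v3], v2], v5]


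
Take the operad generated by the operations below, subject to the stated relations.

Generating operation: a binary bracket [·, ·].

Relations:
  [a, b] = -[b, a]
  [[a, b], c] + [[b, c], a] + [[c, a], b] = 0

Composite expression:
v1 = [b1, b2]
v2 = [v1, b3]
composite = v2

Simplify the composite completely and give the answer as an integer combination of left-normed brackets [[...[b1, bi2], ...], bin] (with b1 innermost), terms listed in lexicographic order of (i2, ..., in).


Skip Jacobi rewriting: expand, keep b1-initial words, read off terms.
Composite bracket: [[b1, b2], b3]
Full expansion: 4 signed words from ab - ba (2^2 = 4).
The b1-initial words carry the normal form:
  the word b1b2b3 carries sign +1 and contributes +[[b1, b2], b3]

[[b1, b2], b3]


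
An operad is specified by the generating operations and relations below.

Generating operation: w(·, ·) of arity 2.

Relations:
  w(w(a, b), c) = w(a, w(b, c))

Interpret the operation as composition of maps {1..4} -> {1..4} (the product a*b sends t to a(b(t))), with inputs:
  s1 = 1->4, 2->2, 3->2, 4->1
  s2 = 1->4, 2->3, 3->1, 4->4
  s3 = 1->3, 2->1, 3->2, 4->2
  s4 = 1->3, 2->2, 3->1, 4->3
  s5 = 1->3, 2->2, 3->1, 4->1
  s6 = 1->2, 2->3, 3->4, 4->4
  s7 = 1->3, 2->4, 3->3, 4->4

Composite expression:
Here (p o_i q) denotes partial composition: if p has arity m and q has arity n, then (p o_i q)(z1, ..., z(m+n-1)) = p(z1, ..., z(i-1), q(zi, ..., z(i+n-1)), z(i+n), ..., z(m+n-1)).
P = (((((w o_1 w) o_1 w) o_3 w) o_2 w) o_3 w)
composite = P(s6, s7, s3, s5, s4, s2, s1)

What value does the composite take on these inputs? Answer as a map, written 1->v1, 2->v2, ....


1->4, 2->4, 3->4, 4->4

w(s3, s5) = 1->2, 2->1, 3->3, 4->3
w(s7, w(s3, s5)) = 1->4, 2->3, 3->3, 4->3
w(s6, w(s7, w(s3, s5))) = 1->4, 2->4, 3->4, 4->4
w(s4, s2) = 1->3, 2->1, 3->3, 4->3
w(w(s6, w(s7, w(s3, s5))), w(s4, s2)) = 1->4, 2->4, 3->4, 4->4
w(w(w(s6, w(s7, w(s3, s5))), w(s4, s2)), s1) = 1->4, 2->4, 3->4, 4->4


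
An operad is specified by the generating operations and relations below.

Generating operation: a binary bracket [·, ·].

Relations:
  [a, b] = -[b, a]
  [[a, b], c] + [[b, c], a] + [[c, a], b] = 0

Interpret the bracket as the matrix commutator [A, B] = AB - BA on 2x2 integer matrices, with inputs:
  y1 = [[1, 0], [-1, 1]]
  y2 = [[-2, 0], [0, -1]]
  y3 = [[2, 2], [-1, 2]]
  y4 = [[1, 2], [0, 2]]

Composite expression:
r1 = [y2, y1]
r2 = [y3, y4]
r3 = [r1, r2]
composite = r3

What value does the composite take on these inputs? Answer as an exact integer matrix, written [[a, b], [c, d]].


[y2, y1] = [[0, 0], [-1, 0]]
[y3, y4] = [[2, 2], [1, -2]]
[[y2, y1], [y3, y4]] = [[2, 0], [-4, -2]]

[[2, 0], [-4, -2]]


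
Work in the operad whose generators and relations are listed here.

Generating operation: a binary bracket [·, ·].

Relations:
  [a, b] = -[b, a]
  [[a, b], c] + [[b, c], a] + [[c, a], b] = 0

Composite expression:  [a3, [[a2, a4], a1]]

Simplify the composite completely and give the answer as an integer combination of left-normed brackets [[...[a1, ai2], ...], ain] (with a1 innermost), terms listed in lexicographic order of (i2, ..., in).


[[[a1, a2], a4], a3] - [[[a1, a4], a2], a3]

Antisymmetry and Jacobi reduce to a1-anchored left-normed brackets.
Composite bracket: [a3, [[a2, a4], a1]]
Applying ab - ba throughout gives 8 signed words (2^3 = 8).
Words beginning with a1 determine it all:
  sign of a1a2a4a3 is +1, so it contributes +[[[a1, a2], a4], a3]
  sign of a1a4a2a3 is -1, so it contributes -[[[a1, a4], a2], a3]


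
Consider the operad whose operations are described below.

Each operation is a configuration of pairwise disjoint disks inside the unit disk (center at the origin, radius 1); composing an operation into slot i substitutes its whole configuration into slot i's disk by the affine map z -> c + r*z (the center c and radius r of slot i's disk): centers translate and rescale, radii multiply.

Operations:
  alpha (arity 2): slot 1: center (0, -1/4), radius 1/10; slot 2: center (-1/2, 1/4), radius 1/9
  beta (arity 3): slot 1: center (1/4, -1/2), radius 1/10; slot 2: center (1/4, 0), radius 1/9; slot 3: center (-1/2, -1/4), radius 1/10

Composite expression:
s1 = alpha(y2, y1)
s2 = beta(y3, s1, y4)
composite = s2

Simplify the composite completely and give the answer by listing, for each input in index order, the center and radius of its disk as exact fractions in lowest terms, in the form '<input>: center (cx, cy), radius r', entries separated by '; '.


y1: center (7/36, 1/36), radius 1/81; y2: center (1/4, -1/36), radius 1/90; y3: center (1/4, -1/2), radius 1/10; y4: center (-1/2, -1/4), radius 1/10

Below beta, radii multiply path by path; the y-disk centers shift.
y3 passes through 1 substitution, ending at center (1/4, -1/2), radius 1/10
y2 passes through 2 substitutions, ending at center (1/4, -1/36), radius 1/90
y1 passes through 2 substitutions, ending at center (7/36, 1/36), radius 1/81
y4 passes through 1 substitution, ending at center (-1/2, -1/4), radius 1/10
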